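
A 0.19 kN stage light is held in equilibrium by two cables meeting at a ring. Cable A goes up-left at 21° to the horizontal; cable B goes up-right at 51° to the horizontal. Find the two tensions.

ΣF_x = 0: −T_A·cos21° + T_B·cos51° = 0 → T_B = 1.48347·T_A.
ΣF_y = 0: T_A·sin21° + T_B·sin51° = 0.19.
Substitute: T_A·(0.358368 + 1.48347·0.777146) = 0.19 → T_A = 0.125725 ≈ 0.1257 kN.
Then T_B = 1.48347 × 0.125725 = 0.1865 kN.

T_A = 0.1257 kN, T_B = 0.1865 kN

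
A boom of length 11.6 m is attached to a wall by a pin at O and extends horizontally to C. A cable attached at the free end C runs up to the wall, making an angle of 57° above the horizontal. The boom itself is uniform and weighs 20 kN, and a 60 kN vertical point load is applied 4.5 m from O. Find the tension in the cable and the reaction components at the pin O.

ΣM about O: T·sin57°·11.6 − 20·5.8 − 60·4.5 = 0 → T = 386/(11.6·0.838671) = 39.6769 ≈ 39.68 kN.
ΣF_x = 0: O_x − T·cos57° = 0 → O_x = 39.6769 × 0.544639 = 21.61 kN.
ΣF_y = 0: O_y + T·sin57° − 20 − 60 = 0 → O_y = 80 − 39.6769 × 0.838671 = 46.72 kN.

T = 39.68 kN, O_x = 21.61 kN, O_y = 46.72 kN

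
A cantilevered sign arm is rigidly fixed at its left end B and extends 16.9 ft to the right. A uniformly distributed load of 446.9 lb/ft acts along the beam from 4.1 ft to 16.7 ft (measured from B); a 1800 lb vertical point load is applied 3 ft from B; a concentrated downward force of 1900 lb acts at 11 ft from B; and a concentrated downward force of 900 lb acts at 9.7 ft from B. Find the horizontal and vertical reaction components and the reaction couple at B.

B_x = 0, B_y = 10230 lb, M_B = 93590 lb·ft

Resultant of the distributed load: 446.9 × 12.6 = 5630.94 lb at 10.4 ft from B.
ΣF_x = 0: B_x = 0.
ΣF_y = 0: B_y − 446.9·12.6 − 1800 − 1900 − 900 = 0 → B_y = 10230 lb.
ΣM about B: M_B − (446.9·12.6)·10.4 − 1800·3 − 1900·11 − 900·9.7 = 0 → M_B = 93590 lb·ft.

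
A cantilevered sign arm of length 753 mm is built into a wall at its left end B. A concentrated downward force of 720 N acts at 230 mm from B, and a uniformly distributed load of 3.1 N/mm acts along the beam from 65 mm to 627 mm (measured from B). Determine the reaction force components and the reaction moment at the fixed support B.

B_x = 0, B_y = 2462 N, M_B = 768400 N·mm

Resultant of the distributed load: 3.1 × 562 = 1742.2 N at 346 mm from B.
ΣF_x = 0: B_x = 0.
ΣF_y = 0: B_y − 720 − 3.1·562 = 0 → B_y = 2462 N.
ΣM about B: M_B − 720·230 − (3.1·562)·346 = 0 → M_B = 768400 N·mm.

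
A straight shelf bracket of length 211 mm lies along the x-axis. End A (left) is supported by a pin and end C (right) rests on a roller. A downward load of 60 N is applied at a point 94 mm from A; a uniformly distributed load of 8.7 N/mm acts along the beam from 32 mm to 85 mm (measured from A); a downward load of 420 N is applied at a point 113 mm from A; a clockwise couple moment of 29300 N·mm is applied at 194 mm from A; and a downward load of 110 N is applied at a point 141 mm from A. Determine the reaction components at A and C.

Resultant of the distributed load: 8.7 × 53 = 461.1 N at 58.5 mm from A.
ΣM about A: C_y·211 − 60·94 − (8.7·53)·58.5 − 420·113 − 29300 − 110·141 = 0 → C_y = 124884.35/211 = 591.869 ≈ 591.9 N.
ΣF_y = 0: A_y + 591.869 − 60 − 8.7·53 − 420 − 110 = 0 → A_y = 459.2 N.
ΣF_x = 0: no horizontal applied forces, so A_x = 0.

A_x = 0, A_y = 459.2 N, C_y = 591.9 N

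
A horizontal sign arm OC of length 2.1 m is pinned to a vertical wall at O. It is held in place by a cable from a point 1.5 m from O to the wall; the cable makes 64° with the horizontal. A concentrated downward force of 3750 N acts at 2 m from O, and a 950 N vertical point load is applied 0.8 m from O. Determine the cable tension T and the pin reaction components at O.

T = 6127 N, O_x = 2686 N, O_y = -806.7 N

ΣM about O: T·sin64°·1.5 − 3750·2 − 950·0.8 = 0 → T = 8260/(1.5·0.898794) = 6126.73 ≈ 6127 N.
ΣF_x = 0: O_x − T·cos64° = 0 → O_x = 6126.73 × 0.438371 = 2686 N.
ΣF_y = 0: O_y + T·sin64° − 3750 − 950 = 0 → O_y = 4700 − 6126.73 × 0.898794 = -806.7 N.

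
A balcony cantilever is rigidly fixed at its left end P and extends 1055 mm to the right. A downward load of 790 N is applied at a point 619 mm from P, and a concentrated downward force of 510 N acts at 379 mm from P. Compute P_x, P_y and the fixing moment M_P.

ΣF_x = 0: P_x = 0.
ΣF_y = 0: P_y − 790 − 510 = 0 → P_y = 1300 N.
ΣM about P: M_P − 790·619 − 510·379 = 0 → M_P = 682300 N·mm.

P_x = 0, P_y = 1300 N, M_P = 682300 N·mm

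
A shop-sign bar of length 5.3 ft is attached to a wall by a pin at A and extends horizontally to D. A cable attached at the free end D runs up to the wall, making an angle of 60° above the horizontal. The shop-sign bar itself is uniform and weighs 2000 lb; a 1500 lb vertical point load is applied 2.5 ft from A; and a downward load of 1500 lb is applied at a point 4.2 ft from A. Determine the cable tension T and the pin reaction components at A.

ΣM about A: T·sin60°·5.3 − 2000·2.65 − 1500·2.5 − 1500·4.2 = 0 → T = 15350/(5.3·0.866025) = 3344.28 ≈ 3344 lb.
ΣF_x = 0: A_x − T·cos60° = 0 → A_x = 3344.28 × 0.5 = 1672 lb.
ΣF_y = 0: A_y + T·sin60° − 2000 − 1500 − 1500 = 0 → A_y = 5000 − 3344.28 × 0.866025 = 2104 lb.

T = 3344 lb, A_x = 1672 lb, A_y = 2104 lb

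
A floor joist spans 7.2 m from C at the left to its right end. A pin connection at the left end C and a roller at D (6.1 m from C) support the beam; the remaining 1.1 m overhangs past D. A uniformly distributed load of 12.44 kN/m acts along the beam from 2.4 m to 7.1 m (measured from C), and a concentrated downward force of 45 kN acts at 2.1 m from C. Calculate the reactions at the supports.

C_x = 0, C_y = 42.45 kN, D_y = 61.02 kN

Resultant of the distributed load: 12.44 × 4.7 = 58.468 kN at 4.75 m from C.
Taking moments about C: D_y·6.1 − (12.44·4.7)·4.75 − 45·2.1 = 0 → D_y = 372.223/6.1 = 61.0202 ≈ 61.02 kN.
ΣF_y = 0: C_y + 61.0202 − 12.44·4.7 − 45 = 0 → C_y = 42.45 kN.
ΣF_x = 0: no horizontal applied forces, so C_x = 0.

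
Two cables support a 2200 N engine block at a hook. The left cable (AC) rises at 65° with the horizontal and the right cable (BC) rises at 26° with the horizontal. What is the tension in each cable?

T_AC = 1978 N, T_BC = 929.9 N

ΣF_x = 0: −T_AC·cos65° + T_BC·cos26° = 0 → T_BC = 0.470206·T_AC.
ΣF_y = 0: T_AC·sin65° + T_BC·sin26° = 2200.
Substitute: T_AC·(0.906308 + 0.470206·0.438371) = 2200 → T_AC = 1977.65 ≈ 1978 N.
Then T_BC = 0.470206 × 1977.65 = 929.9 N.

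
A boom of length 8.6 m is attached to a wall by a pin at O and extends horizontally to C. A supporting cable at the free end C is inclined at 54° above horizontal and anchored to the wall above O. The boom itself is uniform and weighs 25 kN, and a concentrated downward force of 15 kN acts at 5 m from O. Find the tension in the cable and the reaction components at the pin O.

ΣM about O: T·sin54°·8.6 − 25·4.3 − 15·5 = 0 → T = 182.5/(8.6·0.809017) = 26.2305 ≈ 26.23 kN.
ΣF_x = 0: O_x − T·cos54° = 0 → O_x = 26.2305 × 0.587785 = 15.42 kN.
ΣF_y = 0: O_y + T·sin54° − 25 − 15 = 0 → O_y = 40 − 26.2305 × 0.809017 = 18.78 kN.

T = 26.23 kN, O_x = 15.42 kN, O_y = 18.78 kN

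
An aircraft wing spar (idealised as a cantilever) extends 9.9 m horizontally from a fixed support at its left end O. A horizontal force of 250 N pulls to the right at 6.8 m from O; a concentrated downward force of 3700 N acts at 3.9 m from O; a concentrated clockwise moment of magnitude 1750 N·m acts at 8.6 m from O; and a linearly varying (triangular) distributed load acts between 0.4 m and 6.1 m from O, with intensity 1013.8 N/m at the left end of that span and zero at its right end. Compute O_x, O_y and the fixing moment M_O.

O_x = -250.0 N, O_y = 6589 N, M_O = 22830 N·m

Resultant of the triangular load: ½ × 1013.8 × 5.7 = 2889.33 N, acting at 2.3 m from O (one-third of the span from the peak).
ΣF_x = 0: O_x + 250 = 0 → O_x = -250.0 N.
ΣF_y = 0: O_y − 3700 − ½·1013.8·5.7 = 0 → O_y = 6589 N.
ΣM about O: M_O − 3700·3.9 − 1750 − (½·1013.8·5.7)·2.3 = 0 → M_O = 22830 N·m.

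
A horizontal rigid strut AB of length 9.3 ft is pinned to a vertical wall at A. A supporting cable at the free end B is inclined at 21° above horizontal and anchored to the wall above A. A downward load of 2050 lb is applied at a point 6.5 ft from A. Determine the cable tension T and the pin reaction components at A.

ΣM about A: T·sin21°·9.3 − 2050·6.5 = 0 → T = 13325/(9.3·0.358368) = 3998.11 ≈ 3998 lb.
ΣF_x = 0: A_x − T·cos21° = 0 → A_x = 3998.11 × 0.93358 = 3733 lb.
ΣF_y = 0: A_y + T·sin21° − 2050 = 0 → A_y = 2050 − 3998.11 × 0.358368 = 617.2 lb.

T = 3998 lb, A_x = 3733 lb, A_y = 617.2 lb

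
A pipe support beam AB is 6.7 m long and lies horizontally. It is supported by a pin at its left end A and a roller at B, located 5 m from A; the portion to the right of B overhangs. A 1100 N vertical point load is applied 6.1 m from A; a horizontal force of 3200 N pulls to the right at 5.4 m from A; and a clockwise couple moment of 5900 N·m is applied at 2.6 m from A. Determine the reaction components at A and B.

A_x = -3200 N, A_y = -1422 N, B_y = 2522 N

Taking moments about A: B_y·5 − 1100·6.1 − 5900 = 0 → B_y = 12610/5 = 2522 N.
ΣF_y = 0: A_y + 2522 − 1100 = 0 → A_y = -1422 N.
ΣF_x = 0: A_x + 3200 = 0 → A_x = -3200 N.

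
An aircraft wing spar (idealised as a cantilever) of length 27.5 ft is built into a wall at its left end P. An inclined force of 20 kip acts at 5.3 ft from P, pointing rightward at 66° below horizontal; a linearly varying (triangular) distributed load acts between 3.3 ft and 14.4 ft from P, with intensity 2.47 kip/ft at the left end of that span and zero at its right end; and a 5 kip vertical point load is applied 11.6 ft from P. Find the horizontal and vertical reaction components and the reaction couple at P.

Resultant of the triangular load: ½ × 2.47 × 11.1 = 13.7085 kip, acting at 7 ft from P (one-third of the span from the peak).
ΣF_x = 0: P_x + 20·cos66° = 0 → P_x = -8.135 kip.
ΣF_y = 0: P_y − 20·sin66° − ½·2.47·11.1 − 5 = 0 → P_y = 36.98 kip.
ΣM about P: M_P − 20·sin66°·5.3 − (½·2.47·11.1)·7 − 5·11.6 = 0 → M_P = 250.8 kip·ft.

P_x = -8.135 kip, P_y = 36.98 kip, M_P = 250.8 kip·ft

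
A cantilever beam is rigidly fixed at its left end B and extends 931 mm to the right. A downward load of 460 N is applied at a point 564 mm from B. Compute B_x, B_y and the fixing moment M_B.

B_x = 0, B_y = 460.0 N, M_B = 259400 N·mm

ΣF_x = 0: B_x = 0.
ΣF_y = 0: B_y − 460 = 0 → B_y = 460.0 N.
ΣM about B: M_B − 460·564 = 0 → M_B = 259400 N·mm.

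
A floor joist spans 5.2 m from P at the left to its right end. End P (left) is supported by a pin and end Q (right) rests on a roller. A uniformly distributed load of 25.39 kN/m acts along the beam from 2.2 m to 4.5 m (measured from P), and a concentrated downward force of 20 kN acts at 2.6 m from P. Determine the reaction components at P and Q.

P_x = 0, P_y = 30.78 kN, Q_y = 47.62 kN

Resultant of the distributed load: 25.39 × 2.3 = 58.397 kN at 3.35 m from P.
Taking moments about P: Q_y·5.2 − (25.39·2.3)·3.35 − 20·2.6 = 0 → Q_y = 247.62995/5.2 = 47.6211 ≈ 47.62 kN.
ΣF_y = 0: P_y + 47.6211 − 25.39·2.3 − 20 = 0 → P_y = 30.78 kN.
ΣF_x = 0: no horizontal applied forces, so P_x = 0.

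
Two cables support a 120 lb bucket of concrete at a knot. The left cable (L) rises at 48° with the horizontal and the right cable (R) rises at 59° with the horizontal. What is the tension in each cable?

T_L = 64.63 lb, T_R = 83.96 lb

ΣF_x = 0: −T_L·cos48° + T_R·cos59° = 0 → T_R = 1.29919·T_L.
ΣF_y = 0: T_L·sin48° + T_R·sin59° = 120.
Substitute: T_L·(0.743145 + 1.29919·0.857167) = 120 → T_L = 64.6284 ≈ 64.63 lb.
Then T_R = 1.29919 × 64.6284 = 83.96 lb.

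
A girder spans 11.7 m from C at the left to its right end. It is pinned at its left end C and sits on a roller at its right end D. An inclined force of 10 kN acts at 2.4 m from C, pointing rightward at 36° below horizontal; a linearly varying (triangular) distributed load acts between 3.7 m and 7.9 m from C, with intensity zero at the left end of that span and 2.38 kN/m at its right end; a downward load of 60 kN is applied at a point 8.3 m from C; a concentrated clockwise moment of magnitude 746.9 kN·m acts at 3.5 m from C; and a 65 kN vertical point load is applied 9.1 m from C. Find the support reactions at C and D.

Resultant of the triangular load: ½ × 2.38 × 4.2 = 4.998 kN, acting at 6.5 m from C (one-third of the span from the peak).
Moments about C: D_y·11.7 − 10·sin36°·2.4 − (½·2.38·4.2)·6.5 − 60·8.3 − 746.9 − 65·9.1 = 0 → D_y = 1882.99/11.7 = 160.939 ≈ 160.9 kN.
ΣF_y = 0: C_y + 160.939 − 10·sin36° − ½·2.38·4.2 − 60 − 65 = 0 → C_y = -25.06 kN.
ΣF_x = 0: C_x + 10·cos36° = 0 → C_x = -8.090 kN.

C_x = -8.090 kN, C_y = -25.06 kN, D_y = 160.9 kN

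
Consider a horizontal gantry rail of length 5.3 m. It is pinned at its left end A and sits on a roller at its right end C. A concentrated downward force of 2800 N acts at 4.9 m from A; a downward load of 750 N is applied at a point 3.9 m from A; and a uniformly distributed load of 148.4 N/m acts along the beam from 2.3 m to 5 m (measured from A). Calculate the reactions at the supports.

A_x = 0, A_y = 534.2 N, C_y = 3417 N

Resultant of the distributed load: 148.4 × 2.7 = 400.68 N at 3.65 m from A.
Moments about A: C_y·5.3 − 2800·4.9 − 750·3.9 − (148.4·2.7)·3.65 = 0 → C_y = 18107.482/5.3 = 3416.51 ≈ 3417 N.
ΣF_y = 0: A_y + 3416.51 − 2800 − 750 − 148.4·2.7 = 0 → A_y = 534.2 N.
ΣF_x = 0: no horizontal applied forces, so A_x = 0.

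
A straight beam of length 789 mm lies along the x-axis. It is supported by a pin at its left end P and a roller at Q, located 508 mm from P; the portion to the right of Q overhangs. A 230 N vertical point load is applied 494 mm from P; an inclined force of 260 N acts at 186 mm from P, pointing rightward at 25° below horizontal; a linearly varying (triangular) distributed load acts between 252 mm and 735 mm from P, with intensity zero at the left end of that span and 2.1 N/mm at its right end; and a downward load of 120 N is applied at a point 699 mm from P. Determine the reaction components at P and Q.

P_x = -235.6 N, P_y = -35.02 N, Q_y = 1002 N

Resultant of the triangular load: ½ × 2.1 × 483 = 507.15 N, acting at 574 mm from P (one-third of the span from the peak).
Taking moments about P: Q_y·508 − 230·494 − 260·sin25°·186 − (½·2.1·483)·574 − 120·699 = 0 → Q_y = 509042/508 = 1002.05 ≈ 1002 N.
ΣF_y = 0: P_y + 1002.05 − 230 − 260·sin25° − ½·2.1·483 − 120 = 0 → P_y = -35.02 N.
ΣF_x = 0: P_x + 260·cos25° = 0 → P_x = -235.6 N.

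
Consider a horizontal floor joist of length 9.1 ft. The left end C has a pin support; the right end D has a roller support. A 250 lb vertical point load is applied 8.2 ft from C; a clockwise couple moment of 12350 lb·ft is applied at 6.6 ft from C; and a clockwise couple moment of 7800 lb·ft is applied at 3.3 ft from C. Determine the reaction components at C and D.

C_x = 0, C_y = -2190 lb, D_y = 2440 lb

ΣM about C: D_y·9.1 − 250·8.2 − 12350 − 7800 = 0 → D_y = 22200/9.1 = 2439.56 ≈ 2440 lb.
ΣF_y = 0: C_y + 2439.56 − 250 = 0 → C_y = -2190 lb.
ΣF_x = 0: no horizontal applied forces, so C_x = 0.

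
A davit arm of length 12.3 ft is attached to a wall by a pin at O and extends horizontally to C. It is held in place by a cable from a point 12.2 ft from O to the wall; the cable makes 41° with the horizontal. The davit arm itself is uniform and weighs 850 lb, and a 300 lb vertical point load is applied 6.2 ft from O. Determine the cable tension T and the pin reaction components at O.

T = 885.5 lb, O_x = 668.3 lb, O_y = 569.1 lb

ΣM about O: T·sin41°·12.2 − 850·6.15 − 300·6.2 = 0 → T = 7087.5/(12.2·0.656059) = 885.504 ≈ 885.5 lb.
ΣF_x = 0: O_x − T·cos41° = 0 → O_x = 885.504 × 0.75471 = 668.3 lb.
ΣF_y = 0: O_y + T·sin41° − 850 − 300 = 0 → O_y = 1150 − 885.504 × 0.656059 = 569.1 lb.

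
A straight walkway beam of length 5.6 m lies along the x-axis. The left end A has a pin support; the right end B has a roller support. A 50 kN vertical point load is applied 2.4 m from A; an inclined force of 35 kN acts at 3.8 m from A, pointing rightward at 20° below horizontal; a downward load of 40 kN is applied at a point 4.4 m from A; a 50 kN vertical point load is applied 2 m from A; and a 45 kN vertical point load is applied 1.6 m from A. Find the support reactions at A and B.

Taking moments about A: B_y·5.6 − 50·2.4 − 35·sin20°·3.8 − 40·4.4 − 50·2 − 45·1.6 = 0 → B_y = 513.489/5.6 = 91.6945 ≈ 91.69 kN.
ΣF_y = 0: A_y + 91.6945 − 50 − 35·sin20° − 40 − 50 − 45 = 0 → A_y = 105.3 kN.
ΣF_x = 0: A_x + 35·cos20° = 0 → A_x = -32.89 kN.

A_x = -32.89 kN, A_y = 105.3 kN, B_y = 91.69 kN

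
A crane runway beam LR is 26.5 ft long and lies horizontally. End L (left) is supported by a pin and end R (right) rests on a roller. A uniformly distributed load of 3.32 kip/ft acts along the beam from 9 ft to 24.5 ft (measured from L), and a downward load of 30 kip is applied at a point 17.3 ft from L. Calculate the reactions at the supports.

Resultant of the distributed load: 3.32 × 15.5 = 51.46 kip at 16.75 ft from L.
Taking moments about L: R_y·26.5 − (3.32·15.5)·16.75 − 30·17.3 = 0 → R_y = 1380.955/26.5 = 52.1115 ≈ 52.11 kip.
ΣF_y = 0: L_y + 52.1115 − 3.32·15.5 − 30 = 0 → L_y = 29.35 kip.
ΣF_x = 0: no horizontal applied forces, so L_x = 0.

L_x = 0, L_y = 29.35 kip, R_y = 52.11 kip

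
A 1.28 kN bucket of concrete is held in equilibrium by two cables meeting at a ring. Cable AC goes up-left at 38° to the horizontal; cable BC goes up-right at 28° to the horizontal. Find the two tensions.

T_AC = 1.237 kN, T_BC = 1.104 kN

ΣF_x = 0: −T_AC·cos38° + T_BC·cos28° = 0 → T_BC = 0.892477·T_AC.
ΣF_y = 0: T_AC·sin38° + T_BC·sin28° = 1.28.
Substitute: T_AC·(0.615661 + 0.892477·0.469472) = 1.28 → T_AC = 1.23713 ≈ 1.237 kN.
Then T_BC = 0.892477 × 1.23713 = 1.104 kN.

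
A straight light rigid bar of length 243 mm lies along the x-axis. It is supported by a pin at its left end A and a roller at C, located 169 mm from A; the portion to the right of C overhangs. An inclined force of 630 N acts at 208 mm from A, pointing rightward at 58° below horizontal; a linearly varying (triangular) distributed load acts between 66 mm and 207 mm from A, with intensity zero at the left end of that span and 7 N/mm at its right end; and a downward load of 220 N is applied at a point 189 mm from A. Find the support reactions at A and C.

A_x = -333.8 N, A_y = -123.0 N, C_y = 1371 N

Resultant of the triangular load: ½ × 7 × 141 = 493.5 N, acting at 160 mm from A (one-third of the span from the peak).
Moments about A: C_y·169 − 630·sin58°·208 − (½·7·141)·160 − 220·189 = 0 → C_y = 231668/169 = 1370.82 ≈ 1371 N.
ΣF_y = 0: A_y + 1370.82 − 630·sin58° − ½·7·141 − 220 = 0 → A_y = -123.0 N.
ΣF_x = 0: A_x + 630·cos58° = 0 → A_x = -333.8 N.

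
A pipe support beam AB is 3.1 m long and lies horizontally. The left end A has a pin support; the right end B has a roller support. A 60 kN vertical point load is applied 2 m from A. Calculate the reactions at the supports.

A_x = 0, A_y = 21.29 kN, B_y = 38.71 kN

Moments about A: B_y·3.1 − 60·2 = 0 → B_y = 120/3.1 = 38.7097 ≈ 38.71 kN.
ΣF_y = 0: A_y + 38.7097 − 60 = 0 → A_y = 21.29 kN.
ΣF_x = 0: no horizontal applied forces, so A_x = 0.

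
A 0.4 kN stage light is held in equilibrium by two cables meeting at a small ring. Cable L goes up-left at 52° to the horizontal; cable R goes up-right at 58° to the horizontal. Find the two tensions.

ΣF_x = 0: −T_L·cos52° + T_R·cos58° = 0 → T_R = 1.1618·T_L.
ΣF_y = 0: T_L·sin52° + T_R·sin58° = 0.4.
Substitute: T_L·(0.788011 + 1.1618·0.848048) = 0.4 → T_L = 0.225572 ≈ 0.2256 kN.
Then T_R = 1.1618 × 0.225572 = 0.2621 kN.

T_L = 0.2256 kN, T_R = 0.2621 kN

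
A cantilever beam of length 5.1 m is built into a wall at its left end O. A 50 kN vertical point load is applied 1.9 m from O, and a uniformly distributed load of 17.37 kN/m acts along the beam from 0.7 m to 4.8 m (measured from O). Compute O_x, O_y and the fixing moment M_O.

Resultant of the distributed load: 17.37 × 4.1 = 71.217 kN at 2.75 m from O.
ΣF_x = 0: O_x = 0.
ΣF_y = 0: O_y − 50 − 17.37·4.1 = 0 → O_y = 121.2 kN.
ΣM about O: M_O − 50·1.9 − (17.37·4.1)·2.75 = 0 → M_O = 290.8 kN·m.

O_x = 0, O_y = 121.2 kN, M_O = 290.8 kN·m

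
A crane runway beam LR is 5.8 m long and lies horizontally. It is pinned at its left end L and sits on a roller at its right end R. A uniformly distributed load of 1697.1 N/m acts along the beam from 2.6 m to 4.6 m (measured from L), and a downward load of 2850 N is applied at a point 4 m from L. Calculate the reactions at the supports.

Resultant of the distributed load: 1697.1 × 2 = 3394.2 N at 3.6 m from L.
Moments about L: R_y·5.8 − (1697.1·2)·3.6 − 2850·4 = 0 → R_y = 23619.12/5.8 = 4072.26 ≈ 4072 N.
ΣF_y = 0: L_y + 4072.26 − 1697.1·2 − 2850 = 0 → L_y = 2172 N.
ΣF_x = 0: no horizontal applied forces, so L_x = 0.

L_x = 0, L_y = 2172 N, R_y = 4072 N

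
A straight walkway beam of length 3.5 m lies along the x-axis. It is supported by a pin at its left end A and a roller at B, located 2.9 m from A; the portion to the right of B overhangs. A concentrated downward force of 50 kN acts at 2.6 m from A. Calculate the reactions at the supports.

Moments about A: B_y·2.9 − 50·2.6 = 0 → B_y = 130/2.9 = 44.8276 ≈ 44.83 kN.
ΣF_y = 0: A_y + 44.8276 − 50 = 0 → A_y = 5.172 kN.
ΣF_x = 0: no horizontal applied forces, so A_x = 0.

A_x = 0, A_y = 5.172 kN, B_y = 44.83 kN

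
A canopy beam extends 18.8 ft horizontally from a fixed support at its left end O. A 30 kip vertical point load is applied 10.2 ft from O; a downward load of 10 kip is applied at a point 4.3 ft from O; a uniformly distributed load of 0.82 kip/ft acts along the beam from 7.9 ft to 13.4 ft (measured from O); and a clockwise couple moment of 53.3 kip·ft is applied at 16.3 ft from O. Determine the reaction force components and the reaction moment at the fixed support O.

Resultant of the distributed load: 0.82 × 5.5 = 4.51 kip at 10.65 ft from O.
ΣF_x = 0: O_x = 0.
ΣF_y = 0: O_y − 30 − 10 − 0.82·5.5 = 0 → O_y = 44.51 kip.
ΣM about O: M_O − 30·10.2 − 10·4.3 − (0.82·5.5)·10.65 − 53.3 = 0 → M_O = 450.3 kip·ft.

O_x = 0, O_y = 44.51 kip, M_O = 450.3 kip·ft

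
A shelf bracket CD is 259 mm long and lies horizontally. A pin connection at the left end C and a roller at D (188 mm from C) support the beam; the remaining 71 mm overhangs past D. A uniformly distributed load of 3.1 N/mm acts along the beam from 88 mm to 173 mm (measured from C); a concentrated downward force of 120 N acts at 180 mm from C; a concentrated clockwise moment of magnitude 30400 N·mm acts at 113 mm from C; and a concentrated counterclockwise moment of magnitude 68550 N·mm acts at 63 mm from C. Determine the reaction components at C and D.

C_x = 0, C_y = 288.6 N, D_y = 94.88 N

Resultant of the distributed load: 3.1 × 85 = 263.5 N at 130.5 mm from C.
ΣM about C: D_y·188 − (3.1·85)·130.5 − 120·180 − 30400 + 68550 = 0 → D_y = 17836.75/188 = 94.8763 ≈ 94.88 N.
ΣF_y = 0: C_y + 94.8763 − 3.1·85 − 120 = 0 → C_y = 288.6 N.
ΣF_x = 0: no horizontal applied forces, so C_x = 0.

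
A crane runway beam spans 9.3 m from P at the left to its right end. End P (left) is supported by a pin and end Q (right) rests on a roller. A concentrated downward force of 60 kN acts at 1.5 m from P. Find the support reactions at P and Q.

P_x = 0, P_y = 50.32 kN, Q_y = 9.677 kN

ΣM about P: Q_y·9.3 − 60·1.5 = 0 → Q_y = 90/9.3 = 9.67742 ≈ 9.677 kN.
ΣF_y = 0: P_y + 9.67742 − 60 = 0 → P_y = 50.32 kN.
ΣF_x = 0: no horizontal applied forces, so P_x = 0.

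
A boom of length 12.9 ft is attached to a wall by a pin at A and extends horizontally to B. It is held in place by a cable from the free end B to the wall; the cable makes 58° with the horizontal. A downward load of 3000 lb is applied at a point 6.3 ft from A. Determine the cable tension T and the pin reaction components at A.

ΣM about A: T·sin58°·12.9 − 3000·6.3 = 0 → T = 18900/(12.9·0.848048) = 1727.63 ≈ 1728 lb.
ΣF_x = 0: A_x − T·cos58° = 0 → A_x = 1727.63 × 0.529919 = 915.5 lb.
ΣF_y = 0: A_y + T·sin58° − 3000 = 0 → A_y = 3000 − 1727.63 × 0.848048 = 1535 lb.

T = 1728 lb, A_x = 915.5 lb, A_y = 1535 lb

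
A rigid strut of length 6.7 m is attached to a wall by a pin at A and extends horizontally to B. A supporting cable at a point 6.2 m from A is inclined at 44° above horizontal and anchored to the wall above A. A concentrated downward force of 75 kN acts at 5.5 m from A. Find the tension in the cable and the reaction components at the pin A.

T = 95.78 kN, A_x = 68.90 kN, A_y = 8.468 kN

ΣM about A: T·sin44°·6.2 − 75·5.5 = 0 → T = 412.5/(6.2·0.694658) = 95.777 ≈ 95.78 kN.
ΣF_x = 0: A_x − T·cos44° = 0 → A_x = 95.777 × 0.71934 = 68.90 kN.
ΣF_y = 0: A_y + T·sin44° − 75 = 0 → A_y = 75 − 95.777 × 0.694658 = 8.468 kN.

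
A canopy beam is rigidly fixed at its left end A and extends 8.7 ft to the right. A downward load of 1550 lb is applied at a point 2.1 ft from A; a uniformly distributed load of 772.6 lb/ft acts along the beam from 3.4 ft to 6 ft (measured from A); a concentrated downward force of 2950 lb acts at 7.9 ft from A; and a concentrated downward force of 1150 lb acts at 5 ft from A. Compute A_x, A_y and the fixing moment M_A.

Resultant of the distributed load: 772.6 × 2.6 = 2008.76 lb at 4.7 ft from A.
ΣF_x = 0: A_x = 0.
ΣF_y = 0: A_y − 1550 − 772.6·2.6 − 2950 − 1150 = 0 → A_y = 7659 lb.
ΣM about A: M_A − 1550·2.1 − (772.6·2.6)·4.7 − 2950·7.9 − 1150·5 = 0 → M_A = 41750 lb·ft.

A_x = 0, A_y = 7659 lb, M_A = 41750 lb·ft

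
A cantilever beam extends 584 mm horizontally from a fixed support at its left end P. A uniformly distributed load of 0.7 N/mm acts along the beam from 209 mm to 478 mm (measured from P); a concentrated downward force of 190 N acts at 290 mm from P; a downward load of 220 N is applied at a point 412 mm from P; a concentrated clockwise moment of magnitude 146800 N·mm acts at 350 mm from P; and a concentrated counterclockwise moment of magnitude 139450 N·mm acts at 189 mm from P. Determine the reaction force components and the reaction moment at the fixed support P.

P_x = 0, P_y = 598.3 N, M_P = 217800 N·mm

Resultant of the distributed load: 0.7 × 269 = 188.3 N at 343.5 mm from P.
ΣF_x = 0: P_x = 0.
ΣF_y = 0: P_y − 0.7·269 − 190 − 220 = 0 → P_y = 598.3 N.
ΣM about P: M_P − (0.7·269)·343.5 − 190·290 − 220·412 − 146800 + 139450 = 0 → M_P = 217800 N·mm.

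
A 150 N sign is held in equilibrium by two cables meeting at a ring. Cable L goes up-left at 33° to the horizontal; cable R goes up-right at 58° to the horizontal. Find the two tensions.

ΣF_x = 0: −T_L·cos33° + T_R·cos58° = 0 → T_R = 1.58264·T_L.
ΣF_y = 0: T_L·sin33° + T_R·sin58° = 150.
Substitute: T_L·(0.544639 + 1.58264·0.848048) = 150 → T_L = 79.4999 ≈ 79.50 N.
Then T_R = 1.58264 × 79.4999 = 125.8 N.

T_L = 79.50 N, T_R = 125.8 N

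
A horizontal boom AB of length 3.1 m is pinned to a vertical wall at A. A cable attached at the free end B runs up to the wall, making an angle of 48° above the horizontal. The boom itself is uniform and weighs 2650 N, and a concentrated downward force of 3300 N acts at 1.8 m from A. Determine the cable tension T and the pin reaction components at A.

T = 4361 N, A_x = 2918 N, A_y = 2709 N

ΣM about A: T·sin48°·3.1 − 2650·1.55 − 3300·1.8 = 0 → T = 10047.5/(3.1·0.743145) = 4361.37 ≈ 4361 N.
ΣF_x = 0: A_x − T·cos48° = 0 → A_x = 4361.37 × 0.669131 = 2918 N.
ΣF_y = 0: A_y + T·sin48° − 2650 − 3300 = 0 → A_y = 5950 − 4361.37 × 0.743145 = 2709 N.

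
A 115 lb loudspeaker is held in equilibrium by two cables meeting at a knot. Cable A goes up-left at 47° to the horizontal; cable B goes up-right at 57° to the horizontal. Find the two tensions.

T_A = 64.55 lb, T_B = 80.83 lb

ΣF_x = 0: −T_A·cos47° + T_B·cos57° = 0 → T_B = 1.2522·T_A.
ΣF_y = 0: T_A·sin47° + T_B·sin57° = 115.
Substitute: T_A·(0.731354 + 1.2522·0.838671) = 115 → T_A = 64.551 ≈ 64.55 lb.
Then T_B = 1.2522 × 64.551 = 80.83 lb.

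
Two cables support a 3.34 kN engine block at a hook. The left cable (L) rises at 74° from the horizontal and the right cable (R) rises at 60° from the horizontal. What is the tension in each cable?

T_L = 2.322 kN, T_R = 1.280 kN

ΣF_x = 0: −T_L·cos74° + T_R·cos60° = 0 → T_R = 0.551275·T_L.
ΣF_y = 0: T_L·sin74° + T_R·sin60° = 3.34.
Substitute: T_L·(0.961262 + 0.551275·0.866025) = 3.34 → T_L = 2.32157 ≈ 2.322 kN.
Then T_R = 0.551275 × 2.32157 = 1.280 kN.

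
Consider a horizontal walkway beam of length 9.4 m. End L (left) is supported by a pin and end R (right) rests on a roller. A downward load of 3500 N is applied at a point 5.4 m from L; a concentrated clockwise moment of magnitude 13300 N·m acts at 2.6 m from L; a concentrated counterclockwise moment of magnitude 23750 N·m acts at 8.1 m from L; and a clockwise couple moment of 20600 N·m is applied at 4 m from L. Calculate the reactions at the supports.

ΣM about L: R_y·9.4 − 3500·5.4 − 13300 + 23750 − 20600 = 0 → R_y = 29050/9.4 = 3090.43 ≈ 3090 N.
ΣF_y = 0: L_y + 3090.43 − 3500 = 0 → L_y = 409.6 N.
ΣF_x = 0: no horizontal applied forces, so L_x = 0.

L_x = 0, L_y = 409.6 N, R_y = 3090 N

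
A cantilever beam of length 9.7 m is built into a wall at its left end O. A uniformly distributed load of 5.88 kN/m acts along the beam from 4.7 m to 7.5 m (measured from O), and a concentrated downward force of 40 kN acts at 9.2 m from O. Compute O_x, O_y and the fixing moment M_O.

O_x = 0, O_y = 56.46 kN, M_O = 468.4 kN·m

Resultant of the distributed load: 5.88 × 2.8 = 16.464 kN at 6.1 m from O.
ΣF_x = 0: O_x = 0.
ΣF_y = 0: O_y − 5.88·2.8 − 40 = 0 → O_y = 56.46 kN.
ΣM about O: M_O − (5.88·2.8)·6.1 − 40·9.2 = 0 → M_O = 468.4 kN·m.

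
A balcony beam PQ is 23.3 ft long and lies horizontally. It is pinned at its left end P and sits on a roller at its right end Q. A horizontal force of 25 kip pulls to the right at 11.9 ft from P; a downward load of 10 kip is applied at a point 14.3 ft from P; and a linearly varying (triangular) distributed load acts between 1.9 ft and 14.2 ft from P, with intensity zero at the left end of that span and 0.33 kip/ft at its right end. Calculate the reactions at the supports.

Resultant of the triangular load: ½ × 0.33 × 12.3 = 2.0295 kip, acting at 10.1 ft from P (one-third of the span from the peak).
Taking moments about P: Q_y·23.3 − 10·14.3 − (½·0.33·12.3)·10.1 = 0 → Q_y = 163.49795/23.3 = 7.01708 ≈ 7.017 kip.
ΣF_y = 0: P_y + 7.01708 − 10 − ½·0.33·12.3 = 0 → P_y = 5.012 kip.
ΣF_x = 0: P_x + 25 = 0 → P_x = -25.00 kip.

P_x = -25.00 kip, P_y = 5.012 kip, Q_y = 7.017 kip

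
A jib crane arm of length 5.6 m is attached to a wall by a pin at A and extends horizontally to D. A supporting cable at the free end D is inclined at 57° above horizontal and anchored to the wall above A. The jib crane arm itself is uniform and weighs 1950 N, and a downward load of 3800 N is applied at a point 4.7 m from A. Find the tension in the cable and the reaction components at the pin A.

T = 4965 N, A_x = 2704 N, A_y = 1586 N

ΣM about A: T·sin57°·5.6 − 1950·2.8 − 3800·4.7 = 0 → T = 23320/(5.6·0.838671) = 4965.34 ≈ 4965 N.
ΣF_x = 0: A_x − T·cos57° = 0 → A_x = 4965.34 × 0.544639 = 2704 N.
ΣF_y = 0: A_y + T·sin57° − 1950 − 3800 = 0 → A_y = 5750 − 4965.34 × 0.838671 = 1586 N.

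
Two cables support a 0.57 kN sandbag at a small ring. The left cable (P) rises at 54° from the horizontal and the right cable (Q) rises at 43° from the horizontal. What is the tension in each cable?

T_P = 0.4200 kN, T_Q = 0.3376 kN

ΣF_x = 0: −T_P·cos54° + T_Q·cos43° = 0 → T_Q = 0.803695·T_P.
ΣF_y = 0: T_P·sin54° + T_Q·sin43° = 0.57.
Substitute: T_P·(0.809017 + 0.803695·0.681998) = 0.57 → T_P = 0.420002 ≈ 0.4200 kN.
Then T_Q = 0.803695 × 0.420002 = 0.3376 kN.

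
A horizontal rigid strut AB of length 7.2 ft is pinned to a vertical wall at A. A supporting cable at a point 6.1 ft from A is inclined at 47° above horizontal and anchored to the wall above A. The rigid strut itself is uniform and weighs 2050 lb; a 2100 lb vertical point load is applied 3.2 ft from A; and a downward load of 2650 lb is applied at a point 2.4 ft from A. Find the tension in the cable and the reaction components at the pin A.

ΣM about A: T·sin47°·6.1 − 2050·3.6 − 2100·3.2 − 2650·2.4 = 0 → T = 20460/(6.1·0.731354) = 4586.15 ≈ 4586 lb.
ΣF_x = 0: A_x − T·cos47° = 0 → A_x = 4586.15 × 0.681998 = 3128 lb.
ΣF_y = 0: A_y + T·sin47° − 2050 − 2100 − 2650 = 0 → A_y = 6800 − 4586.15 × 0.731354 = 3446 lb.

T = 4586 lb, A_x = 3128 lb, A_y = 3446 lb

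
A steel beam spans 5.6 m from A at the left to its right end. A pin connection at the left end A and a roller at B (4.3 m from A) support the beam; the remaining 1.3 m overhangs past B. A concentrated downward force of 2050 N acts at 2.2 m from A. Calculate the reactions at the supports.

Taking moments about A: B_y·4.3 − 2050·2.2 = 0 → B_y = 4510/4.3 = 1048.84 ≈ 1049 N.
ΣF_y = 0: A_y + 1048.84 − 2050 = 0 → A_y = 1001 N.
ΣF_x = 0: no horizontal applied forces, so A_x = 0.

A_x = 0, A_y = 1001 N, B_y = 1049 N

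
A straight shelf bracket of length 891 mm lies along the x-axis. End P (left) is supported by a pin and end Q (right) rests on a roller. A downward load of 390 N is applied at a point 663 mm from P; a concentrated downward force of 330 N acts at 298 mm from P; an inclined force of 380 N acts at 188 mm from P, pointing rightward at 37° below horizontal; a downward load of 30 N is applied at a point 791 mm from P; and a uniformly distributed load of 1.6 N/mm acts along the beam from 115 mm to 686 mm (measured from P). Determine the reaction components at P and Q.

Resultant of the distributed load: 1.6 × 571 = 913.6 N at 400.5 mm from P.
ΣM about P: Q_y·891 − 390·663 − 330·298 − 380·sin37°·188 − 30·791 − (1.6·571)·400.5 = 0 → Q_y = 789530/891 = 886.117 ≈ 886.1 N.
ΣF_y = 0: P_y + 886.117 − 390 − 330 − 380·sin37° − 30 − 1.6·571 = 0 → P_y = 1006 N.
ΣF_x = 0: P_x + 380·cos37° = 0 → P_x = -303.5 N.

P_x = -303.5 N, P_y = 1006 N, Q_y = 886.1 N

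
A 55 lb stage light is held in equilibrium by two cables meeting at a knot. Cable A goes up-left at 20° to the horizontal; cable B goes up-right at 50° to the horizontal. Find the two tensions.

T_A = 37.62 lb, T_B = 55.00 lb

ΣF_x = 0: −T_A·cos20° + T_B·cos50° = 0 → T_B = 1.4619·T_A.
ΣF_y = 0: T_A·sin20° + T_B·sin50° = 55.
Substitute: T_A·(0.34202 + 1.4619·0.766044) = 55 → T_A = 37.6223 ≈ 37.62 lb.
Then T_B = 1.4619 × 37.6223 = 55.00 lb.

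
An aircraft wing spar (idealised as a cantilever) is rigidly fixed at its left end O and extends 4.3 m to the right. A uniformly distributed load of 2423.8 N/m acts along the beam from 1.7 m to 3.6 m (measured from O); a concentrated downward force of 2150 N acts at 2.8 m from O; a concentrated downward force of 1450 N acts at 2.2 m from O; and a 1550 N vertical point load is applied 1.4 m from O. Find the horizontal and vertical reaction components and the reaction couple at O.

O_x = 0, O_y = 9755 N, M_O = 23580 N·m

Resultant of the distributed load: 2423.8 × 1.9 = 4605.22 N at 2.65 m from O.
ΣF_x = 0: O_x = 0.
ΣF_y = 0: O_y − 2423.8·1.9 − 2150 − 1450 − 1550 = 0 → O_y = 9755 N.
ΣM about O: M_O − (2423.8·1.9)·2.65 − 2150·2.8 − 1450·2.2 − 1550·1.4 = 0 → M_O = 23580 N·m.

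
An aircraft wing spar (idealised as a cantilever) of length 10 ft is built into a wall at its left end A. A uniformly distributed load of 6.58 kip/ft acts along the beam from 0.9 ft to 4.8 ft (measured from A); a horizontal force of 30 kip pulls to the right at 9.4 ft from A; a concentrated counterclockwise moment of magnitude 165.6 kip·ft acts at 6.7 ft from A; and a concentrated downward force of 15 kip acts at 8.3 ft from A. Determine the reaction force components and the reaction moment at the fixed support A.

A_x = -30.00 kip, A_y = 40.66 kip, M_A = 32.04 kip·ft

Resultant of the distributed load: 6.58 × 3.9 = 25.662 kip at 2.85 ft from A.
ΣF_x = 0: A_x + 30 = 0 → A_x = -30.00 kip.
ΣF_y = 0: A_y − 6.58·3.9 − 15 = 0 → A_y = 40.66 kip.
ΣM about A: M_A − (6.58·3.9)·2.85 + 165.6 − 15·8.3 = 0 → M_A = 32.04 kip·ft.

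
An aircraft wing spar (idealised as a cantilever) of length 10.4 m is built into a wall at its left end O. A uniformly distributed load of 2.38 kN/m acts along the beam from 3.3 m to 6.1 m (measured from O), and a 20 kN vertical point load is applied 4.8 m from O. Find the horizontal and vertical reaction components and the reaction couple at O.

Resultant of the distributed load: 2.38 × 2.8 = 6.664 kN at 4.7 m from O.
ΣF_x = 0: O_x = 0.
ΣF_y = 0: O_y − 2.38·2.8 − 20 = 0 → O_y = 26.66 kN.
ΣM about O: M_O − (2.38·2.8)·4.7 − 20·4.8 = 0 → M_O = 127.3 kN·m.

O_x = 0, O_y = 26.66 kN, M_O = 127.3 kN·m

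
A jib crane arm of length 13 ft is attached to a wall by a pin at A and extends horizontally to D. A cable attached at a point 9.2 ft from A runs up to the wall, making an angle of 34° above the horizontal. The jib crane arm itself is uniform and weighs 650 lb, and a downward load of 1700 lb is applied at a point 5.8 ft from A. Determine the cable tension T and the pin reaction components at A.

T = 2738 lb, A_x = 2270 lb, A_y = 819.0 lb

ΣM about A: T·sin34°·9.2 − 650·6.5 − 1700·5.8 = 0 → T = 14085/(9.2·0.559193) = 2737.84 ≈ 2738 lb.
ΣF_x = 0: A_x − T·cos34° = 0 → A_x = 2737.84 × 0.829038 = 2270 lb.
ΣF_y = 0: A_y + T·sin34° − 650 − 1700 = 0 → A_y = 2350 − 2737.84 × 0.559193 = 819.0 lb.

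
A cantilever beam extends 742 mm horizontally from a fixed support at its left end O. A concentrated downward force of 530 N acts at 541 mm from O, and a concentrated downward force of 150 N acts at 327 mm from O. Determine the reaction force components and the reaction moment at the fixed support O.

ΣF_x = 0: O_x = 0.
ΣF_y = 0: O_y − 530 − 150 = 0 → O_y = 680.0 N.
ΣM about O: M_O − 530·541 − 150·327 = 0 → M_O = 335800 N·mm.

O_x = 0, O_y = 680.0 N, M_O = 335800 N·mm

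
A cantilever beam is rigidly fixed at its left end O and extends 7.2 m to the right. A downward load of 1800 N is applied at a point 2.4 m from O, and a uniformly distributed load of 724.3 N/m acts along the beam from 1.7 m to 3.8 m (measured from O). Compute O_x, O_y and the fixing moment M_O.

Resultant of the distributed load: 724.3 × 2.1 = 1521.03 N at 2.75 m from O.
ΣF_x = 0: O_x = 0.
ΣF_y = 0: O_y − 1800 − 724.3·2.1 = 0 → O_y = 3321 N.
ΣM about O: M_O − 1800·2.4 − (724.3·2.1)·2.75 = 0 → M_O = 8503 N·m.

O_x = 0, O_y = 3321 N, M_O = 8503 N·m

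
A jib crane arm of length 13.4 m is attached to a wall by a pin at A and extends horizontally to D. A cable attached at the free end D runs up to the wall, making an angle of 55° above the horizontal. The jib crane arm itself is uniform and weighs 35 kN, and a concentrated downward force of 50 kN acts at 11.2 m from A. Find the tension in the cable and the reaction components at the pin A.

T = 72.38 kN, A_x = 41.52 kN, A_y = 25.71 kN

ΣM about A: T·sin55°·13.4 − 35·6.7 − 50·11.2 = 0 → T = 794.5/(13.4·0.819152) = 72.381 ≈ 72.38 kN.
ΣF_x = 0: A_x − T·cos55° = 0 → A_x = 72.381 × 0.573576 = 41.52 kN.
ΣF_y = 0: A_y + T·sin55° − 35 − 50 = 0 → A_y = 85 − 72.381 × 0.819152 = 25.71 kN.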